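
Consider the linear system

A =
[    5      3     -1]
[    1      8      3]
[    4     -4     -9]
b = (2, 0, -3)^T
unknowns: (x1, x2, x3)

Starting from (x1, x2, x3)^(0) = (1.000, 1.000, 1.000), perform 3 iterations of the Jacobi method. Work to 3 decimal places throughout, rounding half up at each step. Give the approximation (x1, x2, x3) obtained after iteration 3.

Iteration 1:
  x1 = (2 - (3)·1.000 - (-1)·1.000) / (5) = 0.000
  x2 = (0 - (1)·1.000 - (3)·1.000) / (8) = -0.500
  x3 = (-3 - (4)·1.000 - (-4)·1.000) / (-9) = 0.333
Iteration 2:
  x1 = (2 - (3)·-0.500 - (-1)·0.333) / (5) = 0.767
  x2 = (0 - (1)·0.000 - (3)·0.333) / (8) = -0.125
  x3 = (-3 - (4)·0.000 - (-4)·-0.500) / (-9) = 0.556
Iteration 3:
  x1 = (2 - (3)·-0.125 - (-1)·0.556) / (5) = 0.586
  x2 = (0 - (1)·0.767 - (3)·0.556) / (8) = -0.304
  x3 = (-3 - (4)·0.767 - (-4)·-0.125) / (-9) = 0.730

(0.586, -0.304, 0.730)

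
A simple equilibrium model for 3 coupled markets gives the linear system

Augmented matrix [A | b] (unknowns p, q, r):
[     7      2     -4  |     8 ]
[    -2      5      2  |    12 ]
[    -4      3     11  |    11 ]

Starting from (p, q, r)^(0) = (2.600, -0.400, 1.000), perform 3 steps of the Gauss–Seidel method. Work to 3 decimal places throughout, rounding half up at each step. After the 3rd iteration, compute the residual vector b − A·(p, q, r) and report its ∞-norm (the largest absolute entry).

Iteration 1:
  p = (8 - (2)·-0.400 - (-4)·1.000) / (7) = 1.829
  q = (12 - (-2)·1.829 - (2)·1.000) / (5) = 2.732
  r = (11 - (-4)·1.829 - (3)·2.732) / (11) = 0.920
Iteration 2:
  p = (8 - (2)·2.732 - (-4)·0.920) / (7) = 0.888
  q = (12 - (-2)·0.888 - (2)·0.920) / (5) = 2.387
  r = (11 - (-4)·0.888 - (3)·2.387) / (11) = 0.672
Iteration 3:
  p = (8 - (2)·2.387 - (-4)·0.672) / (7) = 0.845
  q = (12 - (-2)·0.845 - (2)·0.672) / (5) = 2.469
  r = (11 - (-4)·0.845 - (3)·2.469) / (11) = 0.634
Residual b − A·x = (-0.317, 0.077, -0.001); ∞-norm = 0.317

0.317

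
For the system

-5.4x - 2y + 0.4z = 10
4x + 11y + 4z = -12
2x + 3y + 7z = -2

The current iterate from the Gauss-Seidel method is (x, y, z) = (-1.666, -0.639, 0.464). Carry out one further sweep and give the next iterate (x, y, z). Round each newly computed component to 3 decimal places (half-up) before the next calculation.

(-1.581, -0.685, 0.460)

One sweep:
  x = (10 - (-2)·-0.639 - (0.4)·0.464) / (-5.4) = -1.581
  y = (-12 - (4)·-1.581 - (4)·0.464) / (11) = -0.685
  z = (-2 - (2)·-1.581 - (3)·-0.685) / (7) = 0.460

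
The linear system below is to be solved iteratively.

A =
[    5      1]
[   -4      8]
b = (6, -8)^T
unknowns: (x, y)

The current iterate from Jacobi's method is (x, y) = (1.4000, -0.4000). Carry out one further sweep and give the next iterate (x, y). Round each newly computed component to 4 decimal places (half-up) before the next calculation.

(1.2800, -0.3000)

One sweep:
  x = (6 - (1)·-0.4000) / (5) = 1.2800
  y = (-8 - (-4)·1.4000) / (8) = -0.3000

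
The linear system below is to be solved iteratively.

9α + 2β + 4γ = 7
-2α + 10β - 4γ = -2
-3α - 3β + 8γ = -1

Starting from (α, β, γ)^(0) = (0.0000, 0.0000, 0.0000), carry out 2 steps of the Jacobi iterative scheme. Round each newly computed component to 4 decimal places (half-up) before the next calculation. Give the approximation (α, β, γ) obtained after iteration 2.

(0.8778, -0.0944, 0.0917)

Iteration 1:
  α = (7 - (2)·0.0000 - (4)·0.0000) / (9) = 0.7778
  β = (-2 - (-2)·0.0000 - (-4)·0.0000) / (10) = -0.2000
  γ = (-1 - (-3)·0.0000 - (-3)·0.0000) / (8) = -0.1250
Iteration 2:
  α = (7 - (2)·-0.2000 - (4)·-0.1250) / (9) = 0.8778
  β = (-2 - (-2)·0.7778 - (-4)·-0.1250) / (10) = -0.0944
  γ = (-1 - (-3)·0.7778 - (-3)·-0.2000) / (8) = 0.0917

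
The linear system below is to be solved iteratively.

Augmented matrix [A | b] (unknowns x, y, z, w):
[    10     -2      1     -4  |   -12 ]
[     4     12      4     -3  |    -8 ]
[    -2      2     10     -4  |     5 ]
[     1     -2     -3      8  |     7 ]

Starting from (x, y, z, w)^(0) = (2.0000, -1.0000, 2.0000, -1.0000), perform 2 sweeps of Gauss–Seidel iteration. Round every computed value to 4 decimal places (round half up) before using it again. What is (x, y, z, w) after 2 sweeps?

(-1.0308, -0.0711, 0.6489, 1.2294)

Iteration 1:
  x = (-12 - (-2)·-1.0000 - (1)·2.0000 - (-4)·-1.0000) / (10) = -2.0000
  y = (-8 - (4)·-2.0000 - (4)·2.0000 - (-3)·-1.0000) / (12) = -0.9167
  z = (5 - (-2)·-2.0000 - (2)·-0.9167 - (-4)·-1.0000) / (10) = -0.1167
  w = (7 - (1)·-2.0000 - (-2)·-0.9167 - (-3)·-0.1167) / (8) = 0.8521
Iteration 2:
  x = (-12 - (-2)·-0.9167 - (1)·-0.1167 - (-4)·0.8521) / (10) = -1.0308
  y = (-8 - (4)·-1.0308 - (4)·-0.1167 - (-3)·0.8521) / (12) = -0.0711
  z = (5 - (-2)·-1.0308 - (2)·-0.0711 - (-4)·0.8521) / (10) = 0.6489
  w = (7 - (1)·-1.0308 - (-2)·-0.0711 - (-3)·0.6489) / (8) = 1.2294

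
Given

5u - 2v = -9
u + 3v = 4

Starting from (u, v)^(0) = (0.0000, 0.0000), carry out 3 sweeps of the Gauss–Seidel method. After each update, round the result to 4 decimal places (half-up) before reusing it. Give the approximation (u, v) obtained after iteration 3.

(-1.1298, 1.7099)

Iteration 1:
  u = (-9 - (-2)·0.0000) / (5) = -1.8000
  v = (4 - (1)·-1.8000) / (3) = 1.9333
Iteration 2:
  u = (-9 - (-2)·1.9333) / (5) = -1.0267
  v = (4 - (1)·-1.0267) / (3) = 1.6756
Iteration 3:
  u = (-9 - (-2)·1.6756) / (5) = -1.1298
  v = (4 - (1)·-1.1298) / (3) = 1.7099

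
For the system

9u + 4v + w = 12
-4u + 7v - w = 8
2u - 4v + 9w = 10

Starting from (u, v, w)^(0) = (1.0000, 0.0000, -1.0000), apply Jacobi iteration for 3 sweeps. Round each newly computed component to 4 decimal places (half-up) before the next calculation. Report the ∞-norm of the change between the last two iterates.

0.4347

Iteration 1:
  u = (12 - (4)·0.0000 - (1)·-1.0000) / (9) = 1.4444
  v = (8 - (-4)·1.0000 - (-1)·-1.0000) / (7) = 1.5714
  w = (10 - (2)·1.0000 - (-4)·0.0000) / (9) = 0.8889
Iteration 2:
  u = (12 - (4)·1.5714 - (1)·0.8889) / (9) = 0.5362
  v = (8 - (-4)·1.4444 - (-1)·0.8889) / (7) = 2.0952
  w = (10 - (2)·1.4444 - (-4)·1.5714) / (9) = 1.4885
Iteration 3:
  u = (12 - (4)·2.0952 - (1)·1.4885) / (9) = 0.2367
  v = (8 - (-4)·0.5362 - (-1)·1.4885) / (7) = 1.6619
  w = (10 - (2)·0.5362 - (-4)·2.0952) / (9) = 1.9232
Change: (-0.2995, -0.4333, 0.4347) → max |·| = 0.4347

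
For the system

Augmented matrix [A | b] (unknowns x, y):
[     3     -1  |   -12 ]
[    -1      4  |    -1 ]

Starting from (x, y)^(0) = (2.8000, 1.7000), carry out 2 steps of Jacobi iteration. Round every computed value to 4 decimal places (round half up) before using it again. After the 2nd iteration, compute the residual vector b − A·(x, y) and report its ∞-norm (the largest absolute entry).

Iteration 1:
  x = (-12 - (-1)·1.7000) / (3) = -3.4333
  y = (-1 - (-1)·2.8000) / (4) = 0.4500
Iteration 2:
  x = (-12 - (-1)·0.4500) / (3) = -3.8500
  y = (-1 - (-1)·-3.4333) / (4) = -1.1083
Residual b − A·x = (-1.5583, -0.4168); ∞-norm = 1.5583

1.5583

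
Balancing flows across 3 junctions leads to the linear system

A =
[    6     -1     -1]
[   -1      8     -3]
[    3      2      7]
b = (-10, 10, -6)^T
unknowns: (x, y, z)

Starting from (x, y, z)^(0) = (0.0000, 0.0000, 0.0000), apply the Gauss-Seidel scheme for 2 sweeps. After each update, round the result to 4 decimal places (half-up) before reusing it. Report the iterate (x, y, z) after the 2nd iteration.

Iteration 1:
  x = (-10 - (-1)·0.0000 - (-1)·0.0000) / (6) = -1.6667
  y = (10 - (-1)·-1.6667 - (-3)·0.0000) / (8) = 1.0417
  z = (-6 - (3)·-1.6667 - (2)·1.0417) / (7) = -0.4405
Iteration 2:
  x = (-10 - (-1)·1.0417 - (-1)·-0.4405) / (6) = -1.5665
  y = (10 - (-1)·-1.5665 - (-3)·-0.4405) / (8) = 0.8890
  z = (-6 - (3)·-1.5665 - (2)·0.8890) / (7) = -0.4398

(-1.5665, 0.8890, -0.4398)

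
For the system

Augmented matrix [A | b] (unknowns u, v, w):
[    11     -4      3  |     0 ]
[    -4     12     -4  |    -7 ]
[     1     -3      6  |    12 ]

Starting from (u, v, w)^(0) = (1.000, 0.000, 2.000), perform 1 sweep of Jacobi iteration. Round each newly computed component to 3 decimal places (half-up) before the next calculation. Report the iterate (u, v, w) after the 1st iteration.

(-0.545, 0.417, 1.833)

Iteration 1:
  u = (0 - (-4)·0.000 - (3)·2.000) / (11) = -0.545
  v = (-7 - (-4)·1.000 - (-4)·2.000) / (12) = 0.417
  w = (12 - (1)·1.000 - (-3)·0.000) / (6) = 1.833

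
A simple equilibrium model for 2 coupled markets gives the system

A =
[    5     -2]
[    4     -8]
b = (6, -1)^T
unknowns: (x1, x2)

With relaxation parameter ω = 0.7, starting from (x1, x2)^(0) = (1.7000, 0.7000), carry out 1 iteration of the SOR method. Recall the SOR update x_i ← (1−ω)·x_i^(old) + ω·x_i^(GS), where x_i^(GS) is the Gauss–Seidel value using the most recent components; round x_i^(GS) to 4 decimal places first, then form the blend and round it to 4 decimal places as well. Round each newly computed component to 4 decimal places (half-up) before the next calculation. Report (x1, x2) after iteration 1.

Iteration 1:
  x1: GS value = (6 - (-2)·0.7000) / (5) = 1.4800;  x1 ← (1−ω)·1.7000 + ω·1.4800 = 1.5460
  x2: GS value = (-1 - (4)·1.5460) / (-8) = 0.8980;  x2 ← (1−ω)·0.7000 + ω·0.8980 = 0.8386

(1.5460, 0.8386)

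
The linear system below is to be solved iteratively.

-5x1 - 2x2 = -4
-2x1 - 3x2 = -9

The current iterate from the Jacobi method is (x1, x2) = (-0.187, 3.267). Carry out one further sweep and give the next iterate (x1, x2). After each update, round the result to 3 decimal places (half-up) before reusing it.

One sweep:
  x1 = (-4 - (-2)·3.267) / (-5) = -0.507
  x2 = (-9 - (-2)·-0.187) / (-3) = 3.125

(-0.507, 3.125)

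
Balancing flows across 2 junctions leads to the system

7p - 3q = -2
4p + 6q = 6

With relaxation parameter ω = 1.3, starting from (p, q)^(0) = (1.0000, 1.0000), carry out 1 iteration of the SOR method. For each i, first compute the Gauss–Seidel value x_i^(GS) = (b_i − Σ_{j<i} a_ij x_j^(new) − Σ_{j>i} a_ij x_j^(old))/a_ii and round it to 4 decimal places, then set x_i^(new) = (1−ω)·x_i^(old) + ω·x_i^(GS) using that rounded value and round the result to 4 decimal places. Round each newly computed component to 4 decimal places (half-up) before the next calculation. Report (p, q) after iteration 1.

(-0.1142, 1.0989)

Iteration 1:
  p: GS value = (-2 - (-3)·1.0000) / (7) = 0.1429;  p ← (1−ω)·1.0000 + ω·0.1429 = -0.1142
  q: GS value = (6 - (4)·-0.1142) / (6) = 1.0761;  q ← (1−ω)·1.0000 + ω·1.0761 = 1.0989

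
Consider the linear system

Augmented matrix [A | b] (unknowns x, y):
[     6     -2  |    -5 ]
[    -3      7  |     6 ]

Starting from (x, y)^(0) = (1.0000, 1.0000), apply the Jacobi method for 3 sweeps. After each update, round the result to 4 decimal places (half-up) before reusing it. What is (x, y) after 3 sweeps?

Iteration 1:
  x = (-5 - (-2)·1.0000) / (6) = -0.5000
  y = (6 - (-3)·1.0000) / (7) = 1.2857
Iteration 2:
  x = (-5 - (-2)·1.2857) / (6) = -0.4048
  y = (6 - (-3)·-0.5000) / (7) = 0.6429
Iteration 3:
  x = (-5 - (-2)·0.6429) / (6) = -0.6190
  y = (6 - (-3)·-0.4048) / (7) = 0.6837

(-0.6190, 0.6837)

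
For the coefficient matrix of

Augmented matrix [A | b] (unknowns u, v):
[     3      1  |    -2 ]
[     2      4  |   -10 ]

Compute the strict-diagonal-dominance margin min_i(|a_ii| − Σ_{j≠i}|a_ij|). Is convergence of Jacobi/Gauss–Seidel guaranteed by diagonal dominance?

row 1: |3| − (1) = 2
row 2: |4| − (2) = 2
minimum over rows = 2 → strictly diagonally dominant (convergence guaranteed)

2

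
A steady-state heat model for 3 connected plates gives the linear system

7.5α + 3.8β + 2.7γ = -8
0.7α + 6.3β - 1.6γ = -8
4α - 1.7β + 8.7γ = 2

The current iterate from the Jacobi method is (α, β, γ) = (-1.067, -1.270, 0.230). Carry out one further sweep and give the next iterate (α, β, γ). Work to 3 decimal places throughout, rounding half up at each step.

One sweep:
  α = (-8 - (3.8)·-1.270 - (2.7)·0.230) / (7.5) = -0.506
  β = (-8 - (0.7)·-1.067 - (-1.6)·0.230) / (6.3) = -1.093
  γ = (2 - (4)·-1.067 - (-1.7)·-1.270) / (8.7) = 0.472

(-0.506, -1.093, 0.472)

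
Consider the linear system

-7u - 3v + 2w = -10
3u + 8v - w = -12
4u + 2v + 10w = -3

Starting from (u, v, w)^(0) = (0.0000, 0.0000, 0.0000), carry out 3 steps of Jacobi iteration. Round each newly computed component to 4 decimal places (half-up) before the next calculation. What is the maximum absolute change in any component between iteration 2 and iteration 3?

0.2429

Iteration 1:
  u = (-10 - (-3)·0.0000 - (2)·0.0000) / (-7) = 1.4286
  v = (-12 - (3)·0.0000 - (-1)·0.0000) / (8) = -1.5000
  w = (-3 - (4)·0.0000 - (2)·0.0000) / (10) = -0.3000
Iteration 2:
  u = (-10 - (-3)·-1.5000 - (2)·-0.3000) / (-7) = 1.9857
  v = (-12 - (3)·1.4286 - (-1)·-0.3000) / (8) = -2.0732
  w = (-3 - (4)·1.4286 - (2)·-1.5000) / (10) = -0.5714
Iteration 3:
  u = (-10 - (-3)·-2.0732 - (2)·-0.5714) / (-7) = 2.1538
  v = (-12 - (3)·1.9857 - (-1)·-0.5714) / (8) = -2.3161
  w = (-3 - (4)·1.9857 - (2)·-2.0732) / (10) = -0.6796
Change: (0.1681, -0.2429, -0.1082) → max |·| = 0.2429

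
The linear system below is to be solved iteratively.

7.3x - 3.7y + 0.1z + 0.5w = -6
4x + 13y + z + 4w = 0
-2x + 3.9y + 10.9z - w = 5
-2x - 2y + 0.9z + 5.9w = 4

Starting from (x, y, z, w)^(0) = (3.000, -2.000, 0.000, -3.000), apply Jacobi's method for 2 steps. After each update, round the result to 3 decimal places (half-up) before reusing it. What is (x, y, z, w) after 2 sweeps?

(-0.911, 0.077, 0.253, -0.096)

Iteration 1:
  x = (-6 - (-3.7)·-2.000 - (0.1)·0.000 - (0.5)·-3.000) / (7.3) = -1.630
  y = (0 - (4)·3.000 - (1)·0.000 - (4)·-3.000) / (13) = 0.000
  z = (5 - (-2)·3.000 - (3.9)·-2.000 - (-1)·-3.000) / (10.9) = 1.450
  w = (4 - (-2)·3.000 - (-2)·-2.000 - (0.9)·0.000) / (5.9) = 1.017
Iteration 2:
  x = (-6 - (-3.7)·0.000 - (0.1)·1.450 - (0.5)·1.017) / (7.3) = -0.911
  y = (0 - (4)·-1.630 - (1)·1.450 - (4)·1.017) / (13) = 0.077
  z = (5 - (-2)·-1.630 - (3.9)·0.000 - (-1)·1.017) / (10.9) = 0.253
  w = (4 - (-2)·-1.630 - (-2)·0.000 - (0.9)·1.450) / (5.9) = -0.096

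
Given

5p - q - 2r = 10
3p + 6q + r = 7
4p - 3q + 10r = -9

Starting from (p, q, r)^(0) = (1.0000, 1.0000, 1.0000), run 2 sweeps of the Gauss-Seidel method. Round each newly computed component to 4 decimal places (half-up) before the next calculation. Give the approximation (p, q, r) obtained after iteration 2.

(1.1280, 0.9410, -1.0689)

Iteration 1:
  p = (10 - (-1)·1.0000 - (-2)·1.0000) / (5) = 2.6000
  q = (7 - (3)·2.6000 - (1)·1.0000) / (6) = -0.3000
  r = (-9 - (4)·2.6000 - (-3)·-0.3000) / (10) = -2.0300
Iteration 2:
  p = (10 - (-1)·-0.3000 - (-2)·-2.0300) / (5) = 1.1280
  q = (7 - (3)·1.1280 - (1)·-2.0300) / (6) = 0.9410
  r = (-9 - (4)·1.1280 - (-3)·0.9410) / (10) = -1.0689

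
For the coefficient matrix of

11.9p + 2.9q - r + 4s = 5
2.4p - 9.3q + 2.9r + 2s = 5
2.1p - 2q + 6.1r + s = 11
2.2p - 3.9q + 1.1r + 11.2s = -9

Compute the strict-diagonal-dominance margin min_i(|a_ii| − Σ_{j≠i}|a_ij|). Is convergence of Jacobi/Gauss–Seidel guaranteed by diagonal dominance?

row 1: |11.9| − (2.9+1+4) = 4
row 2: |-9.3| − (2.4+2.9+2) = 2
row 3: |6.1| − (2.1+2+1) = 1
row 4: |11.2| − (2.2+3.9+1.1) = 4
minimum over rows = 1 → strictly diagonally dominant (convergence guaranteed)

1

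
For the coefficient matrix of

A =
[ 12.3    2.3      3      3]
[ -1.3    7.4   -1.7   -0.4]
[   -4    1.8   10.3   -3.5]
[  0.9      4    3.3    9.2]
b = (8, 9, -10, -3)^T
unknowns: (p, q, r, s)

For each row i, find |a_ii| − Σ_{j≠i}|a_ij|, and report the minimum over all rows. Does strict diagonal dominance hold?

1

row 1: |12.3| − (2.3+3+3) = 4
row 2: |7.4| − (1.3+1.7+0.4) = 4
row 3: |10.3| − (4+1.8+3.5) = 1
row 4: |9.2| − (0.9+4+3.3) = 1
minimum over rows = 1 → strictly diagonally dominant (convergence guaranteed)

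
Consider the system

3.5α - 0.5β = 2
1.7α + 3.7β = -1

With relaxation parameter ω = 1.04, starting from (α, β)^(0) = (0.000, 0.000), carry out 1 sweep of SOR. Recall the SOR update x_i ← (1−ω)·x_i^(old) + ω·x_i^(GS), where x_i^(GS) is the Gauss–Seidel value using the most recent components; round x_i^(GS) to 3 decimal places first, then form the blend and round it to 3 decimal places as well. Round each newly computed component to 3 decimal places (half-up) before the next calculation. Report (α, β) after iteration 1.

(0.594, -0.565)

Iteration 1:
  α: GS value = (2 - (-0.5)·0.000) / (3.5) = 0.571;  α ← (1−ω)·0.000 + ω·0.571 = 0.594
  β: GS value = (-1 - (1.7)·0.594) / (3.7) = -0.543;  β ← (1−ω)·0.000 + ω·-0.543 = -0.565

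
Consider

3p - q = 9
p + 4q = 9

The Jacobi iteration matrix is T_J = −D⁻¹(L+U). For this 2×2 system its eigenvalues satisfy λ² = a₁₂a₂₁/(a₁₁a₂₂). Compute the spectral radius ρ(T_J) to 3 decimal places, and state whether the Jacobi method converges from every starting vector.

a₁₂a₂₁/(a₁₁a₂₂) = (-1)·(1) / ((3)·(4)) = -0.083333
ρ = √|-0.083333| = √0.083333 = 0.289
ρ < 1, so Jacobi converges

0.289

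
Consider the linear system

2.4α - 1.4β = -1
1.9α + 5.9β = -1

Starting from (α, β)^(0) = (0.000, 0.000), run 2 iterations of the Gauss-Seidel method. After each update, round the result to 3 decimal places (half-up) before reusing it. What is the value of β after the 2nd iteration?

Iteration 1:
  α = (-1 - (-1.4)·0.000) / (2.4) = -0.417
  β = (-1 - (1.9)·-0.417) / (5.9) = -0.035
Iteration 2:
  α = (-1 - (-1.4)·-0.035) / (2.4) = -0.437
  β = (-1 - (1.9)·-0.437) / (5.9) = -0.029

-0.029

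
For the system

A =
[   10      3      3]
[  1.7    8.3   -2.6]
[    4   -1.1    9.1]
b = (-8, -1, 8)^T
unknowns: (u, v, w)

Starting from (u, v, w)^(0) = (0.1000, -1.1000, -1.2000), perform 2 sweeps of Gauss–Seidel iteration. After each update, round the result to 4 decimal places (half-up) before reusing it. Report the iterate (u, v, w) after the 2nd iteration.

Iteration 1:
  u = (-8 - (3)·-1.1000 - (3)·-1.2000) / (10) = -0.1100
  v = (-1 - (1.7)·-0.1100 - (-2.6)·-1.2000) / (8.3) = -0.4739
  w = (8 - (4)·-0.1100 - (-1.1)·-0.4739) / (9.1) = 0.8702
Iteration 2:
  u = (-8 - (3)·-0.4739 - (3)·0.8702) / (10) = -0.9189
  v = (-1 - (1.7)·-0.9189 - (-2.6)·0.8702) / (8.3) = 0.3403
  w = (8 - (4)·-0.9189 - (-1.1)·0.3403) / (9.1) = 1.3242

(-0.9189, 0.3403, 1.3242)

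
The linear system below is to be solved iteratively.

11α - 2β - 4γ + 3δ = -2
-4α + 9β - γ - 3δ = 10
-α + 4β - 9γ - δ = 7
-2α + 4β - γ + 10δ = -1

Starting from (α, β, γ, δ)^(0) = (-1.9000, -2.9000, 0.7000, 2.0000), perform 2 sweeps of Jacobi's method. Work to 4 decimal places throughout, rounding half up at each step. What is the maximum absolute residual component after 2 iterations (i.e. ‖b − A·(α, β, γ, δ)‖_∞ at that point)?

11.4449

Iteration 1:
  α = (-2 - (-2)·-2.9000 - (-4)·0.7000 - (3)·2.0000) / (11) = -1.0000
  β = (10 - (-4)·-1.9000 - (-1)·0.7000 - (-3)·2.0000) / (9) = 1.0111
  γ = (7 - (-1)·-1.9000 - (4)·-2.9000 - (-1)·2.0000) / (-9) = -2.0778
  δ = (-1 - (-2)·-1.9000 - (4)·-2.9000 - (-1)·0.7000) / (10) = 0.7500
Iteration 2:
  α = (-2 - (-2)·1.0111 - (-4)·-2.0778 - (3)·0.7500) / (11) = -0.9581
  β = (10 - (-4)·-1.0000 - (-1)·-2.0778 - (-3)·0.7500) / (9) = 0.6858
  γ = (7 - (-1)·-1.0000 - (4)·1.0111 - (-1)·0.7500) / (-9) = -0.3006
  δ = (-1 - (-2)·-1.0000 - (4)·1.0111 - (-1)·-2.0778) / (10) = -0.9122
Residual b − A·x = (11.4449, -3.0418, -0.3189, 3.1620); ∞-norm = 11.4449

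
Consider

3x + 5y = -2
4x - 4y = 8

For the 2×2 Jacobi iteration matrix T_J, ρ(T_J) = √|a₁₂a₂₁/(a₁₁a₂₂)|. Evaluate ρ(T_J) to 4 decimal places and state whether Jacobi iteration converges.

a₁₂a₂₁/(a₁₁a₂₂) = (5)·(4) / ((3)·(-4)) = -1.666667
ρ = √|-1.666667| = √1.666667 = 1.2910
ρ > 1, so Jacobi diverges

1.2910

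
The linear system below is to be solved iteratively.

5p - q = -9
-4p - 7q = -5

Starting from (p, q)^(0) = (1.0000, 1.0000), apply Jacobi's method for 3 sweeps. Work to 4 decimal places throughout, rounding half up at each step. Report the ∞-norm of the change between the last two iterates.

Iteration 1:
  p = (-9 - (-1)·1.0000) / (5) = -1.6000
  q = (-5 - (-4)·1.0000) / (-7) = 0.1429
Iteration 2:
  p = (-9 - (-1)·0.1429) / (5) = -1.7714
  q = (-5 - (-4)·-1.6000) / (-7) = 1.6286
Iteration 3:
  p = (-9 - (-1)·1.6286) / (5) = -1.4743
  q = (-5 - (-4)·-1.7714) / (-7) = 1.7265
Change: (0.2971, 0.0979) → max |·| = 0.2971

0.2971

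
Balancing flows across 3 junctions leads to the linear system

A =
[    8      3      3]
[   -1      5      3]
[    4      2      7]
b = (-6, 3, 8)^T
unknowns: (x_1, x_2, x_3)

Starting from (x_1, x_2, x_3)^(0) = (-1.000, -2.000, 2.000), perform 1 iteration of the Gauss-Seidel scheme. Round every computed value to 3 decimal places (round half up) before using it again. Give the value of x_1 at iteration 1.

-0.750

Iteration 1:
  x_1 = (-6 - (3)·-2.000 - (3)·2.000) / (8) = -0.750
  x_2 = (3 - (-1)·-0.750 - (3)·2.000) / (5) = -0.750
  x_3 = (8 - (4)·-0.750 - (2)·-0.750) / (7) = 1.786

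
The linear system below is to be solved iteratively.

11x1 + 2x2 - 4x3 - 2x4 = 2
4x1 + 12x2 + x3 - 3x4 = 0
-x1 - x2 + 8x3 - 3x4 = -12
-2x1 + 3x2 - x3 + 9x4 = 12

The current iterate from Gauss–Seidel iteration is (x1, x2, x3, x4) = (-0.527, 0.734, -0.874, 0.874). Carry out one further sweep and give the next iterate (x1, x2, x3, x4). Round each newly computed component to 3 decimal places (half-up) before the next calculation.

One sweep:
  x1 = (2 - (2)·0.734 - (-4)·-0.874 - (-2)·0.874) / (11) = -0.111
  x2 = (0 - (4)·-0.111 - (1)·-0.874 - (-3)·0.874) / (12) = 0.328
  x3 = (-12 - (-1)·-0.111 - (-1)·0.328 - (-3)·0.874) / (8) = -1.145
  x4 = (12 - (-2)·-0.111 - (3)·0.328 - (-1)·-1.145) / (9) = 1.072

(-0.111, 0.328, -1.145, 1.072)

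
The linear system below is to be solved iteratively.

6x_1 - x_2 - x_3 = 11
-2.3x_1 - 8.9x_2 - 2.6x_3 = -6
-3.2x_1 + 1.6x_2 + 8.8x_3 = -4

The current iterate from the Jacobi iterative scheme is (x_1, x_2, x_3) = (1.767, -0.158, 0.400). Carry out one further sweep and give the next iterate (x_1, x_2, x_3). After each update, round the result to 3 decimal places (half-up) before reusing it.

(1.874, 0.101, 0.217)

One sweep:
  x_1 = (11 - (-1)·-0.158 - (-1)·0.400) / (6) = 1.874
  x_2 = (-6 - (-2.3)·1.767 - (-2.6)·0.400) / (-8.9) = 0.101
  x_3 = (-4 - (-3.2)·1.767 - (1.6)·-0.158) / (8.8) = 0.217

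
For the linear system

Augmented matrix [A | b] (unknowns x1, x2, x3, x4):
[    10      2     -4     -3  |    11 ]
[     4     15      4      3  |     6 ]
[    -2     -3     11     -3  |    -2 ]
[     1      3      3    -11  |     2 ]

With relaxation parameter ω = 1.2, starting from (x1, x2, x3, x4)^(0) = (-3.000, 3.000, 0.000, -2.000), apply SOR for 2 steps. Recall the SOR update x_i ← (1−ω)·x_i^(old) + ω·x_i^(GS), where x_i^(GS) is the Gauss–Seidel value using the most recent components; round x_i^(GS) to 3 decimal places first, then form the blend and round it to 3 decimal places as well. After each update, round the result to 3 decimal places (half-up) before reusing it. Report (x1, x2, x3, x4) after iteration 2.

(0.864, 0.369, 0.255, 0.066)

Iteration 1:
  x1: GS value = (11 - (2)·3.000 - (-4)·0.000 - (-3)·-2.000) / (10) = -0.100;  x1 ← (1−ω)·-3.000 + ω·-0.100 = 0.480
  x2: GS value = (6 - (4)·0.480 - (4)·0.000 - (3)·-2.000) / (15) = 0.672;  x2 ← (1−ω)·3.000 + ω·0.672 = 0.206
  x3: GS value = (-2 - (-2)·0.480 - (-3)·0.206 - (-3)·-2.000) / (11) = -0.584;  x3 ← (1−ω)·0.000 + ω·-0.584 = -0.701
  x4: GS value = (2 - (1)·0.480 - (3)·0.206 - (3)·-0.701) / (-11) = -0.273;  x4 ← (1−ω)·-2.000 + ω·-0.273 = 0.072
Iteration 2:
  x1: GS value = (11 - (2)·0.206 - (-4)·-0.701 - (-3)·0.072) / (10) = 0.800;  x1 ← (1−ω)·0.480 + ω·0.800 = 0.864
  x2: GS value = (6 - (4)·0.864 - (4)·-0.701 - (3)·0.072) / (15) = 0.342;  x2 ← (1−ω)·0.206 + ω·0.342 = 0.369
  x3: GS value = (-2 - (-2)·0.864 - (-3)·0.369 - (-3)·0.072) / (11) = 0.096;  x3 ← (1−ω)·-0.701 + ω·0.096 = 0.255
  x4: GS value = (2 - (1)·0.864 - (3)·0.369 - (3)·0.255) / (-11) = 0.067;  x4 ← (1−ω)·0.072 + ω·0.067 = 0.066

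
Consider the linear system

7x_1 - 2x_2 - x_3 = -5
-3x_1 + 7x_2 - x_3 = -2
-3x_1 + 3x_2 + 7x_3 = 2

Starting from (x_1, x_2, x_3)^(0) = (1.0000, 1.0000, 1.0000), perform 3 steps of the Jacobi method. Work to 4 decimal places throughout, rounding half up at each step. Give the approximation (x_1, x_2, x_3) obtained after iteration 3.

Iteration 1:
  x_1 = (-5 - (-2)·1.0000 - (-1)·1.0000) / (7) = -0.2857
  x_2 = (-2 - (-3)·1.0000 - (-1)·1.0000) / (7) = 0.2857
  x_3 = (2 - (-3)·1.0000 - (3)·1.0000) / (7) = 0.2857
Iteration 2:
  x_1 = (-5 - (-2)·0.2857 - (-1)·0.2857) / (7) = -0.5918
  x_2 = (-2 - (-3)·-0.2857 - (-1)·0.2857) / (7) = -0.3673
  x_3 = (2 - (-3)·-0.2857 - (3)·0.2857) / (7) = 0.0408
Iteration 3:
  x_1 = (-5 - (-2)·-0.3673 - (-1)·0.0408) / (7) = -0.8134
  x_2 = (-2 - (-3)·-0.5918 - (-1)·0.0408) / (7) = -0.5335
  x_3 = (2 - (-3)·-0.5918 - (3)·-0.3673) / (7) = 0.1895

(-0.8134, -0.5335, 0.1895)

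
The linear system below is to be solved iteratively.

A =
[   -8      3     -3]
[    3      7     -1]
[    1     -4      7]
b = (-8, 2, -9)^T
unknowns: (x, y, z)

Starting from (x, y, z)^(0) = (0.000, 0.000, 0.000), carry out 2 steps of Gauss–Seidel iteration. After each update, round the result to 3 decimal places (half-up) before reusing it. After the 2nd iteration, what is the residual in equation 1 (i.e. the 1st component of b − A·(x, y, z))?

Iteration 1:
  x = (-8 - (3)·0.000 - (-3)·0.000) / (-8) = 1.000
  y = (2 - (3)·1.000 - (-1)·0.000) / (7) = -0.143
  z = (-9 - (1)·1.000 - (-4)·-0.143) / (7) = -1.510
Iteration 2:
  x = (-8 - (3)·-0.143 - (-3)·-1.510) / (-8) = 1.513
  y = (2 - (3)·1.513 - (-1)·-1.510) / (7) = -0.578
  z = (-9 - (1)·1.513 - (-4)·-0.578) / (7) = -1.832
Residual b − A·x = (0.342, -0.325, -0.001)

0.342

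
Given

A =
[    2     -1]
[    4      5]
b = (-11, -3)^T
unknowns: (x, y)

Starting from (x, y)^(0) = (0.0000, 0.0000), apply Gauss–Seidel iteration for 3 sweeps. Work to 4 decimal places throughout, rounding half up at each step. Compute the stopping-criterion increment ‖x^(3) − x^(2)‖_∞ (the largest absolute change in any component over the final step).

0.7600

Iteration 1:
  x = (-11 - (-1)·0.0000) / (2) = -5.5000
  y = (-3 - (4)·-5.5000) / (5) = 3.8000
Iteration 2:
  x = (-11 - (-1)·3.8000) / (2) = -3.6000
  y = (-3 - (4)·-3.6000) / (5) = 2.2800
Iteration 3:
  x = (-11 - (-1)·2.2800) / (2) = -4.3600
  y = (-3 - (4)·-4.3600) / (5) = 2.8880
Change: (-0.7600, 0.6080) → max |·| = 0.7600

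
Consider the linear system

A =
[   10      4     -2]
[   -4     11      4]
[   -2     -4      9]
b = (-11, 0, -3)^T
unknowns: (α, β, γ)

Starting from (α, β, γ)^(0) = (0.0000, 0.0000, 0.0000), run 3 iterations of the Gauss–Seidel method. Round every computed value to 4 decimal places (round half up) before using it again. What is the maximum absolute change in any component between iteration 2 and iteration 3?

0.0861

Iteration 1:
  α = (-11 - (4)·0.0000 - (-2)·0.0000) / (10) = -1.1000
  β = (0 - (-4)·-1.1000 - (4)·0.0000) / (11) = -0.4000
  γ = (-3 - (-2)·-1.1000 - (-4)·-0.4000) / (9) = -0.7556
Iteration 2:
  α = (-11 - (4)·-0.4000 - (-2)·-0.7556) / (10) = -1.0911
  β = (0 - (-4)·-1.0911 - (4)·-0.7556) / (11) = -0.1220
  γ = (-3 - (-2)·-1.0911 - (-4)·-0.1220) / (9) = -0.6300
Iteration 3:
  α = (-11 - (4)·-0.1220 - (-2)·-0.6300) / (10) = -1.1772
  β = (0 - (-4)·-1.1772 - (4)·-0.6300) / (11) = -0.1990
  γ = (-3 - (-2)·-1.1772 - (-4)·-0.1990) / (9) = -0.6834
Change: (-0.0861, -0.0770, -0.0534) → max |·| = 0.0861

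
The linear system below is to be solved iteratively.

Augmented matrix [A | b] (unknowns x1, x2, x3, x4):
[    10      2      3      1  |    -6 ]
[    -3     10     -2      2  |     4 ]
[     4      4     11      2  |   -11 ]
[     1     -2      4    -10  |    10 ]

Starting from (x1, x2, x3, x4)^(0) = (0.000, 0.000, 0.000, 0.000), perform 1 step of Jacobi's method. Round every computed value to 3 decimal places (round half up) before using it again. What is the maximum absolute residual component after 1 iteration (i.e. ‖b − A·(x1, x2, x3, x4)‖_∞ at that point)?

5.400

Iteration 1:
  x1 = (-6 - (2)·0.000 - (3)·0.000 - (1)·0.000) / (10) = -0.600
  x2 = (4 - (-3)·0.000 - (-2)·0.000 - (2)·0.000) / (10) = 0.400
  x3 = (-11 - (4)·0.000 - (4)·0.000 - (2)·0.000) / (11) = -1.000
  x4 = (10 - (1)·0.000 - (-2)·0.000 - (4)·0.000) / (-10) = -1.000
Residual b − A·x = (3.200, -1.800, 2.800, 5.400); ∞-norm = 5.400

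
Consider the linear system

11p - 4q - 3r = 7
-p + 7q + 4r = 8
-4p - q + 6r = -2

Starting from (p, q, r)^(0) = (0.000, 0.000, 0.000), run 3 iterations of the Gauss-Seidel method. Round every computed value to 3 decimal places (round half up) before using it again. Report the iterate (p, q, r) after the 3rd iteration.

Iteration 1:
  p = (7 - (-4)·0.000 - (-3)·0.000) / (11) = 0.636
  q = (8 - (-1)·0.636 - (4)·0.000) / (7) = 1.234
  r = (-2 - (-4)·0.636 - (-1)·1.234) / (6) = 0.296
Iteration 2:
  p = (7 - (-4)·1.234 - (-3)·0.296) / (11) = 1.166
  q = (8 - (-1)·1.166 - (4)·0.296) / (7) = 1.140
  r = (-2 - (-4)·1.166 - (-1)·1.140) / (6) = 0.634
Iteration 3:
  p = (7 - (-4)·1.140 - (-3)·0.634) / (11) = 1.224
  q = (8 - (-1)·1.224 - (4)·0.634) / (7) = 0.955
  r = (-2 - (-4)·1.224 - (-1)·0.955) / (6) = 0.642

(1.224, 0.955, 0.642)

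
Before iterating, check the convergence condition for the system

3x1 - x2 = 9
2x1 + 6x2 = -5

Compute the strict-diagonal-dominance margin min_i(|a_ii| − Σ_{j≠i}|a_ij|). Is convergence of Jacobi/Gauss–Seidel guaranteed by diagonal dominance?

2

row 1: |3| − (1) = 2
row 2: |6| − (2) = 4
minimum over rows = 2 → strictly diagonally dominant (convergence guaranteed)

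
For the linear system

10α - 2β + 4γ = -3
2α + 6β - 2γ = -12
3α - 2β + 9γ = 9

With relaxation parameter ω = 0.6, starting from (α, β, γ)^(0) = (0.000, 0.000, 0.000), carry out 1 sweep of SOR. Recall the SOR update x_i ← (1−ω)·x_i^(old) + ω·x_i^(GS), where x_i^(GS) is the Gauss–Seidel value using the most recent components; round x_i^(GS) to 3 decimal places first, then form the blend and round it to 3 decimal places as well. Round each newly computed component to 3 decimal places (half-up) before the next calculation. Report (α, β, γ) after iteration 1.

(-0.180, -1.164, 0.481)

Iteration 1:
  α: GS value = (-3 - (-2)·0.000 - (4)·0.000) / (10) = -0.300;  α ← (1−ω)·0.000 + ω·-0.300 = -0.180
  β: GS value = (-12 - (2)·-0.180 - (-2)·0.000) / (6) = -1.940;  β ← (1−ω)·0.000 + ω·-1.940 = -1.164
  γ: GS value = (9 - (3)·-0.180 - (-2)·-1.164) / (9) = 0.801;  γ ← (1−ω)·0.000 + ω·0.801 = 0.481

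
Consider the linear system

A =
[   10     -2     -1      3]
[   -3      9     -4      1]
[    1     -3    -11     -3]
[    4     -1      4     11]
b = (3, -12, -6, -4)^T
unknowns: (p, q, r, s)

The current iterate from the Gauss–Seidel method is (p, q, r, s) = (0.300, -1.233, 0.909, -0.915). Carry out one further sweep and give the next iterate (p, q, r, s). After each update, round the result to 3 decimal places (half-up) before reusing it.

One sweep:
  p = (3 - (-2)·-1.233 - (-1)·0.909 - (3)·-0.915) / (10) = 0.419
  q = (-12 - (-3)·0.419 - (-4)·0.909 - (1)·-0.915) / (9) = -0.688
  r = (-6 - (1)·0.419 - (-3)·-0.688 - (-3)·-0.915) / (-11) = 1.021
  s = (-4 - (4)·0.419 - (-1)·-0.688 - (4)·1.021) / (11) = -0.950

(0.419, -0.688, 1.021, -0.950)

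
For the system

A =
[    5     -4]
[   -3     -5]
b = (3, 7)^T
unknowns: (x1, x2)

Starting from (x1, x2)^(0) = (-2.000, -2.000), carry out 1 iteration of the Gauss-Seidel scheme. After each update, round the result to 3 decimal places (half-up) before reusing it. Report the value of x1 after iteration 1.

-1.000

Iteration 1:
  x1 = (3 - (-4)·-2.000) / (5) = -1.000
  x2 = (7 - (-3)·-1.000) / (-5) = -0.800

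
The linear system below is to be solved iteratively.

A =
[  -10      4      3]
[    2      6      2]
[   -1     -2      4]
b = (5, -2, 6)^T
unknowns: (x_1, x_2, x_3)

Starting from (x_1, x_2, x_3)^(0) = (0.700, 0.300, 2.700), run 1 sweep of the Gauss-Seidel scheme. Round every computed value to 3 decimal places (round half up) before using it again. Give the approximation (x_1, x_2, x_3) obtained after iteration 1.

Iteration 1:
  x_1 = (5 - (4)·0.300 - (3)·2.700) / (-10) = 0.430
  x_2 = (-2 - (2)·0.430 - (2)·2.700) / (6) = -1.377
  x_3 = (6 - (-1)·0.430 - (-2)·-1.377) / (4) = 0.919

(0.430, -1.377, 0.919)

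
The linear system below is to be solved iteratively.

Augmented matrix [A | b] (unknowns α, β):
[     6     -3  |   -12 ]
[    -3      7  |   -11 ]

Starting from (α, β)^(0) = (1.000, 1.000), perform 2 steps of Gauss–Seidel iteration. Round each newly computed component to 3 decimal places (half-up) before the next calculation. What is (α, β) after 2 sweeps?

Iteration 1:
  α = (-12 - (-3)·1.000) / (6) = -1.500
  β = (-11 - (-3)·-1.500) / (7) = -2.214
Iteration 2:
  α = (-12 - (-3)·-2.214) / (6) = -3.107
  β = (-11 - (-3)·-3.107) / (7) = -2.903

(-3.107, -2.903)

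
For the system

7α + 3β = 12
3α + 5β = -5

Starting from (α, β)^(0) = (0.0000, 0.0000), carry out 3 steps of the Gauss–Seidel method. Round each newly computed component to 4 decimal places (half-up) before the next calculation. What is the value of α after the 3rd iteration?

2.8072

Iteration 1:
  α = (12 - (3)·0.0000) / (7) = 1.7143
  β = (-5 - (3)·1.7143) / (5) = -2.0286
Iteration 2:
  α = (12 - (3)·-2.0286) / (7) = 2.5837
  β = (-5 - (3)·2.5837) / (5) = -2.5502
Iteration 3:
  α = (12 - (3)·-2.5502) / (7) = 2.8072
  β = (-5 - (3)·2.8072) / (5) = -2.6843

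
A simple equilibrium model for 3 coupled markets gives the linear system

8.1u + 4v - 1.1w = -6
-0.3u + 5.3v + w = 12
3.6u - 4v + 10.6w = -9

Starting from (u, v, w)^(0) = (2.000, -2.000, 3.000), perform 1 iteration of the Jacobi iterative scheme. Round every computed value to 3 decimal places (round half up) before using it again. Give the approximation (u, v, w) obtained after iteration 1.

(0.654, 1.811, -2.283)

Iteration 1:
  u = (-6 - (4)·-2.000 - (-1.1)·3.000) / (8.1) = 0.654
  v = (12 - (-0.3)·2.000 - (1)·3.000) / (5.3) = 1.811
  w = (-9 - (3.6)·2.000 - (-4)·-2.000) / (10.6) = -2.283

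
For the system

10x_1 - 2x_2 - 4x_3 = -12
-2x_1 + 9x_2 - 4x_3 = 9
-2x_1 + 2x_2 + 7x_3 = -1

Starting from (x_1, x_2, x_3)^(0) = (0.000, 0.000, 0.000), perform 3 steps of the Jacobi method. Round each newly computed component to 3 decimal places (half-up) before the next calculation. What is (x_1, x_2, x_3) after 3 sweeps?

Iteration 1:
  x_1 = (-12 - (-2)·0.000 - (-4)·0.000) / (10) = -1.200
  x_2 = (9 - (-2)·0.000 - (-4)·0.000) / (9) = 1.000
  x_3 = (-1 - (-2)·0.000 - (2)·0.000) / (7) = -0.143
Iteration 2:
  x_1 = (-12 - (-2)·1.000 - (-4)·-0.143) / (10) = -1.057
  x_2 = (9 - (-2)·-1.200 - (-4)·-0.143) / (9) = 0.670
  x_3 = (-1 - (-2)·-1.200 - (2)·1.000) / (7) = -0.771
Iteration 3:
  x_1 = (-12 - (-2)·0.670 - (-4)·-0.771) / (10) = -1.374
  x_2 = (9 - (-2)·-1.057 - (-4)·-0.771) / (9) = 0.422
  x_3 = (-1 - (-2)·-1.057 - (2)·0.670) / (7) = -0.636

(-1.374, 0.422, -0.636)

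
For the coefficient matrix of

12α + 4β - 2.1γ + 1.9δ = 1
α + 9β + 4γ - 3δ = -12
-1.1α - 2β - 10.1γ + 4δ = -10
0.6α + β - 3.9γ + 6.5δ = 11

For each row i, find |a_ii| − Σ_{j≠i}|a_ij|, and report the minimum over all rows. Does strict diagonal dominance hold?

row 1: |12| − (4+2.1+1.9) = 4
row 2: |9| − (1+4+3) = 1
row 3: |-10.1| − (1.1+2+4) = 3
row 4: |6.5| − (0.6+1+3.9) = 1
minimum over rows = 1 → strictly diagonally dominant (convergence guaranteed)

1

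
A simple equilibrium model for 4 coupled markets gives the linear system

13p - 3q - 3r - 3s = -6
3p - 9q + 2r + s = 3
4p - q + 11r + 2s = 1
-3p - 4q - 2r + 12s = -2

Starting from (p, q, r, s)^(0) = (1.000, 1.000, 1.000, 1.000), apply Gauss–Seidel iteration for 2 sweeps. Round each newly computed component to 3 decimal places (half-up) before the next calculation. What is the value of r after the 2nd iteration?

Iteration 1:
  p = (-6 - (-3)·1.000 - (-3)·1.000 - (-3)·1.000) / (13) = 0.231
  q = (3 - (3)·0.231 - (2)·1.000 - (1)·1.000) / (-9) = 0.077
  r = (1 - (4)·0.231 - (-1)·0.077 - (2)·1.000) / (11) = -0.168
  s = (-2 - (-3)·0.231 - (-4)·0.077 - (-2)·-0.168) / (12) = -0.111
Iteration 2:
  p = (-6 - (-3)·0.077 - (-3)·-0.168 - (-3)·-0.111) / (13) = -0.508
  q = (3 - (3)·-0.508 - (2)·-0.168 - (1)·-0.111) / (-9) = -0.552
  r = (1 - (4)·-0.508 - (-1)·-0.552 - (2)·-0.111) / (11) = 0.246
  s = (-2 - (-3)·-0.508 - (-4)·-0.552 - (-2)·0.246) / (12) = -0.437

0.246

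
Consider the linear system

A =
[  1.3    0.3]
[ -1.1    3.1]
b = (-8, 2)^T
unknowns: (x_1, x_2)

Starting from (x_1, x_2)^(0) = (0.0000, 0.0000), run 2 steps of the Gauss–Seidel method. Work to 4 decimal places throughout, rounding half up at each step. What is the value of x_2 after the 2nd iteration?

-1.4125

Iteration 1:
  x_1 = (-8 - (0.3)·0.0000) / (1.3) = -6.1538
  x_2 = (2 - (-1.1)·-6.1538) / (3.1) = -1.5384
Iteration 2:
  x_1 = (-8 - (0.3)·-1.5384) / (1.3) = -5.7988
  x_2 = (2 - (-1.1)·-5.7988) / (3.1) = -1.4125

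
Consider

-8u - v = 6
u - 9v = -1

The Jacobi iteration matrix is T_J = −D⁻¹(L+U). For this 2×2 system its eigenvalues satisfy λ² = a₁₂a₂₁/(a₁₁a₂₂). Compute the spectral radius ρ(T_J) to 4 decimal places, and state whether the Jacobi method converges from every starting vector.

0.1179

a₁₂a₂₁/(a₁₁a₂₂) = (-1)·(1) / ((-8)·(-9)) = -0.013889
ρ = √|-0.013889| = √0.013889 = 0.1179
ρ < 1, so Jacobi converges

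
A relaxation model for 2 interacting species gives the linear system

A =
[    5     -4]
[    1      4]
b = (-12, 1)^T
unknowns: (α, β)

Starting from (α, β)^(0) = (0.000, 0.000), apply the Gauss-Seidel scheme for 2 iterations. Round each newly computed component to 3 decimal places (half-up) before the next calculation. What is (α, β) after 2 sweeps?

Iteration 1:
  α = (-12 - (-4)·0.000) / (5) = -2.400
  β = (1 - (1)·-2.400) / (4) = 0.850
Iteration 2:
  α = (-12 - (-4)·0.850) / (5) = -1.720
  β = (1 - (1)·-1.720) / (4) = 0.680

(-1.720, 0.680)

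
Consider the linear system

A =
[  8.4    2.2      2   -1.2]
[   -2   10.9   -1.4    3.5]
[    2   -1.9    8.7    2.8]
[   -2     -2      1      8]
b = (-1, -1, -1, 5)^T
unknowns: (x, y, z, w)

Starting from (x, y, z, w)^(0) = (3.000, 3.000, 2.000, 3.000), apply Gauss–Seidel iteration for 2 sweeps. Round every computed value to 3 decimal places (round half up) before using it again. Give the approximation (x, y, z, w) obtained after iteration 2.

(0.431, -0.240, -0.356, 0.717)

Iteration 1:
  x = (-1 - (2.2)·3.000 - (2)·2.000 - (-1.2)·3.000) / (8.4) = -0.952
  y = (-1 - (-2)·-0.952 - (-1.4)·2.000 - (3.5)·3.000) / (10.9) = -0.973
  z = (-1 - (2)·-0.952 - (-1.9)·-0.973 - (2.8)·3.000) / (8.7) = -1.074
  w = (5 - (-2)·-0.952 - (-2)·-0.973 - (1)·-1.074) / (8) = 0.278
Iteration 2:
  x = (-1 - (2.2)·-0.973 - (2)·-1.074 - (-1.2)·0.278) / (8.4) = 0.431
  y = (-1 - (-2)·0.431 - (-1.4)·-1.074 - (3.5)·0.278) / (10.9) = -0.240
  z = (-1 - (2)·0.431 - (-1.9)·-0.240 - (2.8)·0.278) / (8.7) = -0.356
  w = (5 - (-2)·0.431 - (-2)·-0.240 - (1)·-0.356) / (8) = 0.717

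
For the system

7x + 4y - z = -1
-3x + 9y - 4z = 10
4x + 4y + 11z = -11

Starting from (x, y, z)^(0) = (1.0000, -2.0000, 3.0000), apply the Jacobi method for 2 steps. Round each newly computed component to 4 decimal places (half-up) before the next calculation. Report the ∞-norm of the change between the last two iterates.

Iteration 1:
  x = (-1 - (4)·-2.0000 - (-1)·3.0000) / (7) = 1.4286
  y = (10 - (-3)·1.0000 - (-4)·3.0000) / (9) = 2.7778
  z = (-11 - (4)·1.0000 - (4)·-2.0000) / (11) = -0.6364
Iteration 2:
  x = (-1 - (4)·2.7778 - (-1)·-0.6364) / (7) = -1.8211
  y = (10 - (-3)·1.4286 - (-4)·-0.6364) / (9) = 1.3045
  z = (-11 - (4)·1.4286 - (4)·2.7778) / (11) = -2.5296
Change: (-3.2497, -1.4733, -1.8932) → max |·| = 3.2497

3.2497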